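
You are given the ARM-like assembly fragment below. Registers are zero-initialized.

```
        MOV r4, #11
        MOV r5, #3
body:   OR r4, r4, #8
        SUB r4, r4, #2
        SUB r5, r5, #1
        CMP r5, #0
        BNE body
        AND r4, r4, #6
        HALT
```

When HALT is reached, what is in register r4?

4

r4=11
r5=3
r4=11|8=11
r4=11-2=9
r5=3-1=2
CMP r5, #0  (cmp 2,0)
BNE body: taken
r4=9|8=9
r4=9-2=7
r5=2-1=1
CMP r5, #0  (cmp 1,0)
BNE body: taken
r4=7|8=15
r4=15-2=13
r5=1-1=0
CMP r5, #0  (cmp 0,0)
BNE body: not taken
r4=13&6=4
halt.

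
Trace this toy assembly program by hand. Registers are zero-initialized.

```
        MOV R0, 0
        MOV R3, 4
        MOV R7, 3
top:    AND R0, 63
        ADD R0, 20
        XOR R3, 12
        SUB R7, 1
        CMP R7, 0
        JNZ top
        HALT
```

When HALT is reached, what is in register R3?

after MOV R0, 0: R0=0
after MOV R3, 4: R3=4
after MOV R7, 3: R7=3
after AND R0, 63: R0=0&63=0
after ADD R0, 20: R0=0+20=20
after XOR R3, 12: R3=4^12=8
after SUB R7, 1: R7=3-1=2
CMP R7, 0  (cmp 2,0)
JNZ top: taken
after AND R0, 63: R0=20&63=20
after ADD R0, 20: R0=20+20=40
after XOR R3, 12: R3=8^12=4
after SUB R7, 1: R7=2-1=1
CMP R7, 0  (cmp 1,0)
JNZ top: taken
after AND R0, 63: R0=40&63=40
after ADD R0, 20: R0=40+20=60
after XOR R3, 12: R3=4^12=8
after SUB R7, 1: R7=1-1=0
CMP R7, 0  (cmp 0,0)
JNZ top: not taken
halt.

8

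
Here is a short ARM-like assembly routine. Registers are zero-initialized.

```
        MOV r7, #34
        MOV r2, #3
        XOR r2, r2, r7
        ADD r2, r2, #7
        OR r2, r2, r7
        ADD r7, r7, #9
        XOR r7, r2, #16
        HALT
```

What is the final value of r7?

after MOV r7, #34: r7=34
after MOV r2, #3: r2=3
after XOR r2, r2, r7: r2=3^34=33
after ADD r2, r2, #7: r2=33+7=40
after OR r2, r2, r7: r2=40|34=42
after ADD r7, r7, #9: r7=34+9=43
after XOR r7, r2, #16: r7=42^16=58
halt.

58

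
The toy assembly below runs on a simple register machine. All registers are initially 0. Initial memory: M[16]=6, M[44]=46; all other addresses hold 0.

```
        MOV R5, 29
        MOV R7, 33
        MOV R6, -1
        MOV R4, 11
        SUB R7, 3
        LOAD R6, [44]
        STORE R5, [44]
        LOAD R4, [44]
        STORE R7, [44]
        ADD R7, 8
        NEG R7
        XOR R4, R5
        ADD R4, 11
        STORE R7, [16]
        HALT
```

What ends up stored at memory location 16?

-38

MOV R5, 29 → R5=29
MOV R7, 33 → R7=33
MOV R6, -1 → R6=-1
MOV R4, 11 → R4=11
SUB R7, 3 → R7=33-3=30
LOAD R6, [44] → R6=M[44]=46
STORE R5, [44] → M[44]=29
LOAD R4, [44] → R4=M[44]=29
STORE R7, [44] → M[44]=30
ADD R7, 8 → R7=30+8=38
NEG R7 → R7=-(38)=-38
XOR R4, R5 → R4=29^29=0
ADD R4, 11 → R4=0+11=11
STORE R7, [16] → M[16]=-38
halt.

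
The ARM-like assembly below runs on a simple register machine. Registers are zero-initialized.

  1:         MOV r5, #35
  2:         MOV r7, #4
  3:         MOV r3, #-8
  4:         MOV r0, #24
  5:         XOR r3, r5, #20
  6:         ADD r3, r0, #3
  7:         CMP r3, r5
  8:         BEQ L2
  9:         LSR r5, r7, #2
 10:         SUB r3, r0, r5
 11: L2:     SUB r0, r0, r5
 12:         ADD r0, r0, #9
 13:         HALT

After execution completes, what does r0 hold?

32

after MOV r5, #35: r5=35
after MOV r7, #4: r7=4
after MOV r3, #-8: r3=-8
after MOV r0, #24: r0=24
after XOR r3, r5, #20: r3=35^20=55
after ADD r3, r0, #3: r3=24+3=27
CMP r3, r5  (cmp 27,35)
BEQ L2: not taken
after LSR r5, r7, #2: r5=4>>2=1
after SUB r3, r0, r5: r3=24-1=23
after SUB r0, r0, r5: r0=24-1=23
after ADD r0, r0, #9: r0=23+9=32
halt.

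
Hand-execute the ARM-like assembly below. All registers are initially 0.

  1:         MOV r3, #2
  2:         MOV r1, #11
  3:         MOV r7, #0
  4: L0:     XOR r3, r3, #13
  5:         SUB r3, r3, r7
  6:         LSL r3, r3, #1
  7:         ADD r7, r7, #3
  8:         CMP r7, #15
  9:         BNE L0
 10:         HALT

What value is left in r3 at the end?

r3=2
r1=11
r7=0
r3=2^13=15
r3=15-0=15
r3=15<<1=30
r7=0+3=3
CMP r7, #15  (cmp 3,15)
BNE L0: taken
r3=30^13=19
r3=19-3=16
r3=16<<1=32
r7=3+3=6
CMP r7, #15  (cmp 6,15)
BNE L0: taken
r3=32^13=45
r3=45-6=39
r3=39<<1=78
r7=6+3=9
CMP r7, #15  (cmp 9,15)
BNE L0: taken
r3=78^13=67
r3=67-9=58
r3=58<<1=116
r7=9+3=12
CMP r7, #15  (cmp 12,15)
BNE L0: taken
r3=116^13=121
r3=121-12=109
r3=109<<1=218
r7=12+3=15
CMP r7, #15  (cmp 15,15)
BNE L0: not taken
halt.

218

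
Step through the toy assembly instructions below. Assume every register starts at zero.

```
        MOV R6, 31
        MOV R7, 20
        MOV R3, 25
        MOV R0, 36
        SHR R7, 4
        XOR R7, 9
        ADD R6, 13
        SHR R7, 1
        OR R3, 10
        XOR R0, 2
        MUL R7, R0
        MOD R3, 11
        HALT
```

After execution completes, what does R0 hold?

38

R6=31
R7=20
R3=25
R0=36
R7=20>>4=1
R7=1^9=8
R6=31+13=44
R7=8>>1=4
R3=25|10=27
R0=36^2=38
R7=4*38=152
R3=27%11=5
halt.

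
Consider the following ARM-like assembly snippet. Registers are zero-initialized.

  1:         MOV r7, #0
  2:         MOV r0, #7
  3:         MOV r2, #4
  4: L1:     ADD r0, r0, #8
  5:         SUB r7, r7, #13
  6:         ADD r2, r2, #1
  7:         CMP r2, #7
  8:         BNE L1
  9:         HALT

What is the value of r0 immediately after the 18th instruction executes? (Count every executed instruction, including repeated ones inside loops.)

31

r7=0
r0=7
r2=4
r0=7+8=15
r7=0-13=-13
r2=4+1=5
CMP r2, #7  (cmp 5,7)
BNE L1: taken
r0=15+8=23
r7=(-13)-13=-26
r2=5+1=6
CMP r2, #7  (cmp 6,7)
BNE L1: taken
r0=23+8=31
r7=(-26)-13=-39
r2=6+1=7
CMP r2, #7  (cmp 7,7)
BNE L1: not taken
After step 18: r0 = 31.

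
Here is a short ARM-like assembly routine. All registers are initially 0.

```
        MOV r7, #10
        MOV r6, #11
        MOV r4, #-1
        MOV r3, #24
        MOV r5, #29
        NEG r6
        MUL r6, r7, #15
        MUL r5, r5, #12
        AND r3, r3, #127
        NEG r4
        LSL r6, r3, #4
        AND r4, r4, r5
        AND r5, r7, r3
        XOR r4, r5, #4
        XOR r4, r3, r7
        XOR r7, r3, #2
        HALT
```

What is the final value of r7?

26

after MOV r7, #10: r7=10
after MOV r6, #11: r6=11
after MOV r4, #-1: r4=-1
after MOV r3, #24: r3=24
after MOV r5, #29: r5=29
after NEG r6: r6=-(11)=-11
after MUL r6, r7, #15: r6=10*15=150
after MUL r5, r5, #12: r5=29*12=348
after AND r3, r3, #127: r3=24&127=24
after NEG r4: r4=-(-1)=1
after LSL r6, r3, #4: r6=24<<4=384
after AND r4, r4, r5: r4=1&348=0
after AND r5, r7, r3: r5=10&24=8
after XOR r4, r5, #4: r4=8^4=12
after XOR r4, r3, r7: r4=24^10=18
after XOR r7, r3, #2: r7=24^2=26
halt.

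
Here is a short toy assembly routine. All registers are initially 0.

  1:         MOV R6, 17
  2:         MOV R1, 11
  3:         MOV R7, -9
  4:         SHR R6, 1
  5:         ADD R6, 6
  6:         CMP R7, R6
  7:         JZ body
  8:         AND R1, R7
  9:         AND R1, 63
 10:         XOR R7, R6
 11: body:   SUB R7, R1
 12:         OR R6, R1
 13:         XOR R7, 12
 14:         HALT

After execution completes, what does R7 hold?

after MOV R6, 17: R6=17
after MOV R1, 11: R1=11
after MOV R7, -9: R7=-9
after SHR R6, 1: R6=17>>1=8
after ADD R6, 6: R6=8+6=14
CMP R7, R6  (cmp -9,14)
JZ body: not taken
after AND R1, R7: R1=11&(-9)=3
after AND R1, 63: R1=3&63=3
after XOR R7, R6: R7=(-9)^14=-7
after SUB R7, R1: R7=(-7)-3=-10
after OR R6, R1: R6=14|3=15
after XOR R7, 12: R7=(-10)^12=-6
halt.

-6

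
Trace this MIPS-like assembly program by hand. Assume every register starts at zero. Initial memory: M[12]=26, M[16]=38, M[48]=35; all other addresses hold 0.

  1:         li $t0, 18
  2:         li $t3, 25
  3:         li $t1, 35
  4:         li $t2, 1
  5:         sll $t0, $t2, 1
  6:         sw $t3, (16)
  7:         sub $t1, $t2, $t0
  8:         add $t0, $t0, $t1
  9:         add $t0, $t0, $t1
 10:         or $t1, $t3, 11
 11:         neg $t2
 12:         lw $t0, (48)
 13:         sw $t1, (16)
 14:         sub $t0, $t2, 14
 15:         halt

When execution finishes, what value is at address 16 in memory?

27

$t0=18
$t3=25
$t1=35
$t2=1
$t0=1<<1=2
sw $t3, (16) → M[16]=25
$t1=1-2=-1
$t0=2+(-1)=1
$t0=1+(-1)=0
$t1=25|11=27
$t2=-(1)=-1
$t0=M[48]=35
sw $t1, (16) → M[16]=27
$t0=(-1)-14=-15
halt.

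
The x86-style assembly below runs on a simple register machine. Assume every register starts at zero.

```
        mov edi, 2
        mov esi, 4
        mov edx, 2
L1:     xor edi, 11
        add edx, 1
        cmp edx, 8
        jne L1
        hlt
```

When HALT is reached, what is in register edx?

8

edi=2
esi=4
edx=2
edi=2^11=9
edx=2+1=3
cmp edx, 8  (cmp 3,8)
jne L1: taken
edi=9^11=2
edx=3+1=4
cmp edx, 8  (cmp 4,8)
jne L1: taken
edi=2^11=9
edx=4+1=5
cmp edx, 8  (cmp 5,8)
jne L1: taken
edi=9^11=2
edx=5+1=6
cmp edx, 8  (cmp 6,8)
jne L1: taken
edi=2^11=9
edx=6+1=7
cmp edx, 8  (cmp 7,8)
jne L1: taken
edi=9^11=2
edx=7+1=8
cmp edx, 8  (cmp 8,8)
jne L1: not taken
halt.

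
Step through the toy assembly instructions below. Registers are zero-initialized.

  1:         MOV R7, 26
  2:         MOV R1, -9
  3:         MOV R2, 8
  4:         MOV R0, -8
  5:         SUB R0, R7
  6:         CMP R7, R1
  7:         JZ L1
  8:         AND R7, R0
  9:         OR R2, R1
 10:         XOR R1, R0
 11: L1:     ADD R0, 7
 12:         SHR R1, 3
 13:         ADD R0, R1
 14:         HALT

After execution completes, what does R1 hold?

5

after MOV R7, 26: R7=26
after MOV R1, -9: R1=-9
after MOV R2, 8: R2=8
after MOV R0, -8: R0=-8
after SUB R0, R7: R0=(-8)-26=-34
CMP R7, R1  (cmp 26,-9)
JZ L1: not taken
after AND R7, R0: R7=26&(-34)=26
after OR R2, R1: R2=8|(-9)=-1
after XOR R1, R0: R1=(-9)^(-34)=41
after ADD R0, 7: R0=(-34)+7=-27
after SHR R1, 3: R1=41>>3=5
after ADD R0, R1: R0=(-27)+5=-22
halt.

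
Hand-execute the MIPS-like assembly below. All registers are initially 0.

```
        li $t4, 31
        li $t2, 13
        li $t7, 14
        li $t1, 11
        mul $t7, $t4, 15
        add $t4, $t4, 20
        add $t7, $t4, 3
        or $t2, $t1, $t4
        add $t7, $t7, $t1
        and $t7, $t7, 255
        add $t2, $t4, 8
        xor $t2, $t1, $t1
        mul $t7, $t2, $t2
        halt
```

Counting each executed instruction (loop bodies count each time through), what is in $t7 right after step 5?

after li $t4, 31: $t4=31
after li $t2, 13: $t2=13
after li $t7, 14: $t7=14
after li $t1, 11: $t1=11
after mul $t7, $t4, 15: $t7=31*15=465
After step 5: $t7 = 465.

465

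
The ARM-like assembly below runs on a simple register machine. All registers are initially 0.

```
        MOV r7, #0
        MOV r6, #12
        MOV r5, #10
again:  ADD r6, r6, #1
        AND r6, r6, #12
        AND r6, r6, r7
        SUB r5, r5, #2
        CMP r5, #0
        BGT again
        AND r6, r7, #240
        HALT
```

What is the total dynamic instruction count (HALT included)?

after MOV r7, #0: r7=0
after MOV r6, #12: r6=12
after MOV r5, #10: r5=10
after ADD r6, r6, #1: r6=12+1=13
after AND r6, r6, #12: r6=13&12=12
after AND r6, r6, r7: r6=12&0=0
after SUB r5, r5, #2: r5=10-2=8
CMP r5, #0  (cmp 8,0)
BGT again: taken
after ADD r6, r6, #1: r6=0+1=1
after AND r6, r6, #12: r6=1&12=0
after AND r6, r6, r7: r6=0&0=0
after SUB r5, r5, #2: r5=8-2=6
CMP r5, #0  (cmp 6,0)
BGT again: taken
after ADD r6, r6, #1: r6=0+1=1
after AND r6, r6, #12: r6=1&12=0
after AND r6, r6, r7: r6=0&0=0
after SUB r5, r5, #2: r5=6-2=4
CMP r5, #0  (cmp 4,0)
BGT again: taken
after ADD r6, r6, #1: r6=0+1=1
after AND r6, r6, #12: r6=1&12=0
after AND r6, r6, r7: r6=0&0=0
after SUB r5, r5, #2: r5=4-2=2
CMP r5, #0  (cmp 2,0)
BGT again: taken
after ADD r6, r6, #1: r6=0+1=1
after AND r6, r6, #12: r6=1&12=0
after AND r6, r6, r7: r6=0&0=0
after SUB r5, r5, #2: r5=2-2=0
CMP r5, #0  (cmp 0,0)
BGT again: not taken
after AND r6, r7, #240: r6=0&240=0
halt.
Total executed instructions: 35.

35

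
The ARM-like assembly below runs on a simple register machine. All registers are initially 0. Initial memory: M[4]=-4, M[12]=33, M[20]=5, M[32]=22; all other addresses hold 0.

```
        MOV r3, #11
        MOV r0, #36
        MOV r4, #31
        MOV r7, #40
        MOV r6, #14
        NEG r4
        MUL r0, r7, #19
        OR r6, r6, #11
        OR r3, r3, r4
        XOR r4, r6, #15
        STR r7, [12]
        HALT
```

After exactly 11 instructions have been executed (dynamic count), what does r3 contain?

-21

after MOV r3, #11: r3=11
after MOV r0, #36: r0=36
after MOV r4, #31: r4=31
after MOV r7, #40: r7=40
after MOV r6, #14: r6=14
after NEG r4: r4=-(31)=-31
after MUL r0, r7, #19: r0=40*19=760
after OR r6, r6, #11: r6=14|11=15
after OR r3, r3, r4: r3=11|(-31)=-21
after XOR r4, r6, #15: r4=15^15=0
STR r7, [12] → M[12]=40
After step 11: r3 = -21.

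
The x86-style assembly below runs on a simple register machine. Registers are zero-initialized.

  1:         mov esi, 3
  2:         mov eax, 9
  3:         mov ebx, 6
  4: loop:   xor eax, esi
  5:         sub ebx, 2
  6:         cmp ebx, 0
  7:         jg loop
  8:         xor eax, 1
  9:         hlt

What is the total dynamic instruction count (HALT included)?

after mov esi, 3: esi=3
after mov eax, 9: eax=9
after mov ebx, 6: ebx=6
after xor eax, esi: eax=9^3=10
after sub ebx, 2: ebx=6-2=4
cmp ebx, 0  (cmp 4,0)
jg loop: taken
after xor eax, esi: eax=10^3=9
after sub ebx, 2: ebx=4-2=2
cmp ebx, 0  (cmp 2,0)
jg loop: taken
after xor eax, esi: eax=9^3=10
after sub ebx, 2: ebx=2-2=0
cmp ebx, 0  (cmp 0,0)
jg loop: not taken
after xor eax, 1: eax=10^1=11
halt.
Total executed instructions: 17.

17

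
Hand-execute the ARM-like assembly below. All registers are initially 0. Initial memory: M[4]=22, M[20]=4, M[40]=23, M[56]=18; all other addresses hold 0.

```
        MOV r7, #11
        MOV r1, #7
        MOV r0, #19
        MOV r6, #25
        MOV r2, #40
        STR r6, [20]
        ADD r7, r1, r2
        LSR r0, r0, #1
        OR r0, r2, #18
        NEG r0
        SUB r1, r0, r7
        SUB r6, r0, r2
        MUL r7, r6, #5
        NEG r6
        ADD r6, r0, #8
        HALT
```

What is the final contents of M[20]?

after MOV r7, #11: r7=11
after MOV r1, #7: r1=7
after MOV r0, #19: r0=19
after MOV r6, #25: r6=25
after MOV r2, #40: r2=40
STR r6, [20] → M[20]=25
after ADD r7, r1, r2: r7=7+40=47
after LSR r0, r0, #1: r0=19>>1=9
after OR r0, r2, #18: r0=40|18=58
after NEG r0: r0=-(58)=-58
after SUB r1, r0, r7: r1=(-58)-47=-105
after SUB r6, r0, r2: r6=(-58)-40=-98
after MUL r7, r6, #5: r7=(-98)*5=-490
after NEG r6: r6=-(-98)=98
after ADD r6, r0, #8: r6=(-58)+8=-50
halt.

25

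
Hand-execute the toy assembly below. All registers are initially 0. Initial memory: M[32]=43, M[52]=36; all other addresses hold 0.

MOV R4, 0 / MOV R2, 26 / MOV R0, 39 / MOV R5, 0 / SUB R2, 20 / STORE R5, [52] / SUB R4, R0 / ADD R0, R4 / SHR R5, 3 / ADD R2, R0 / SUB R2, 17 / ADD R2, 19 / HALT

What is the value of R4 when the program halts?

-39

MOV R4, 0 → R4=0
MOV R2, 26 → R2=26
MOV R0, 39 → R0=39
MOV R5, 0 → R5=0
SUB R2, 20 → R2=26-20=6
STORE R5, [52] → M[52]=0
SUB R4, R0 → R4=0-39=-39
ADD R0, R4 → R0=39+(-39)=0
SHR R5, 3 → R5=0>>3=0
ADD R2, R0 → R2=6+0=6
SUB R2, 17 → R2=6-17=-11
ADD R2, 19 → R2=(-11)+19=8
halt.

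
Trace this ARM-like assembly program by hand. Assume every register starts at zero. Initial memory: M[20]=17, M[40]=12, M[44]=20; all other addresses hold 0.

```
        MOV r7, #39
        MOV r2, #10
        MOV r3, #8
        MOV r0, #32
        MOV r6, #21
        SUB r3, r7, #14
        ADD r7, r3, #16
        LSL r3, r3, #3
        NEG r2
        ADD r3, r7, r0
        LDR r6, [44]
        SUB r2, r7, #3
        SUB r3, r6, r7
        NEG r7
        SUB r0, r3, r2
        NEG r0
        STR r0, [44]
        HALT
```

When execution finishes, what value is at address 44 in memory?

r7=39
r2=10
r3=8
r0=32
r6=21
r3=39-14=25
r7=25+16=41
r3=25<<3=200
r2=-(10)=-10
r3=41+32=73
r6=M[44]=20
r2=41-3=38
r3=20-41=-21
r7=-(41)=-41
r0=(-21)-38=-59
r0=-(-59)=59
STR r0, [44] → M[44]=59
halt.

59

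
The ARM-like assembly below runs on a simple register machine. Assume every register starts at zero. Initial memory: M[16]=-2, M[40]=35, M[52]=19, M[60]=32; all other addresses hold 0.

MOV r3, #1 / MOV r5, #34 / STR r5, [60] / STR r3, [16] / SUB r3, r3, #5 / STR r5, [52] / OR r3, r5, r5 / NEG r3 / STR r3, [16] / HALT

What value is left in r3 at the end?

after MOV r3, #1: r3=1
after MOV r5, #34: r5=34
STR r5, [60] → M[60]=34
STR r3, [16] → M[16]=1
after SUB r3, r3, #5: r3=1-5=-4
STR r5, [52] → M[52]=34
after OR r3, r5, r5: r3=34|34=34
after NEG r3: r3=-(34)=-34
STR r3, [16] → M[16]=-34
halt.

-34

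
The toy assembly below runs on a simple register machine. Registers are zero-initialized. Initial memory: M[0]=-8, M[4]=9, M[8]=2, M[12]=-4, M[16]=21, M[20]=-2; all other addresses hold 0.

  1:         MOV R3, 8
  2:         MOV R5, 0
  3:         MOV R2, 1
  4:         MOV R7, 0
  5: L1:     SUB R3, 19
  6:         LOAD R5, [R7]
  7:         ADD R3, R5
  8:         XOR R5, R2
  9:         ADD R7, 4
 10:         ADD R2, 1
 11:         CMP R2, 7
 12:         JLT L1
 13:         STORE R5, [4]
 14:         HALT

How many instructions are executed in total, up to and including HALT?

MOV R3, 8 → R3=8
MOV R5, 0 → R5=0
MOV R2, 1 → R2=1
MOV R7, 0 → R7=0
SUB R3, 19 → R3=8-19=-11
LOAD R5, [R7] → R5=M[0]=-8
ADD R3, R5 → R3=(-11)+(-8)=-19
XOR R5, R2 → R5=(-8)^1=-7
ADD R7, 4 → R7=0+4=4
ADD R2, 1 → R2=1+1=2
CMP R2, 7  (cmp 2,7)
JLT L1: taken
SUB R3, 19 → R3=(-19)-19=-38
LOAD R5, [R7] → R5=M[4]=9
ADD R3, R5 → R3=(-38)+9=-29
XOR R5, R2 → R5=9^2=11
ADD R7, 4 → R7=4+4=8
ADD R2, 1 → R2=2+1=3
CMP R2, 7  (cmp 3,7)
JLT L1: taken
SUB R3, 19 → R3=(-29)-19=-48
LOAD R5, [R7] → R5=M[8]=2
ADD R3, R5 → R3=(-48)+2=-46
XOR R5, R2 → R5=2^3=1
ADD R7, 4 → R7=8+4=12
ADD R2, 1 → R2=3+1=4
CMP R2, 7  (cmp 4,7)
JLT L1: taken
SUB R3, 19 → R3=(-46)-19=-65
LOAD R5, [R7] → R5=M[12]=-4
ADD R3, R5 → R3=(-65)+(-4)=-69
XOR R5, R2 → R5=(-4)^4=-8
ADD R7, 4 → R7=12+4=16
ADD R2, 1 → R2=4+1=5
CMP R2, 7  (cmp 5,7)
JLT L1: taken
SUB R3, 19 → R3=(-69)-19=-88
LOAD R5, [R7] → R5=M[16]=21
ADD R3, R5 → R3=(-88)+21=-67
XOR R5, R2 → R5=21^5=16
ADD R7, 4 → R7=16+4=20
ADD R2, 1 → R2=5+1=6
CMP R2, 7  (cmp 6,7)
JLT L1: taken
SUB R3, 19 → R3=(-67)-19=-86
LOAD R5, [R7] → R5=M[20]=-2
ADD R3, R5 → R3=(-86)+(-2)=-88
XOR R5, R2 → R5=(-2)^6=-8
ADD R7, 4 → R7=20+4=24
ADD R2, 1 → R2=6+1=7
CMP R2, 7  (cmp 7,7)
JLT L1: not taken
STORE R5, [4] → M[4]=-8
halt.
Total executed instructions: 54.

54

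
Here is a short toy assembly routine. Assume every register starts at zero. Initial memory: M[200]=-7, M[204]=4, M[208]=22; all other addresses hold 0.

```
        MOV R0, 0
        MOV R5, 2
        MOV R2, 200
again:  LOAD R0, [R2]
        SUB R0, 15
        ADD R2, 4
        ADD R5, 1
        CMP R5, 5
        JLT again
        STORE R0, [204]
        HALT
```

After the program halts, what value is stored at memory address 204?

MOV R0, 0 → R0=0
MOV R5, 2 → R5=2
MOV R2, 200 → R2=200
LOAD R0, [R2] → R0=M[200]=-7
SUB R0, 15 → R0=(-7)-15=-22
ADD R2, 4 → R2=200+4=204
ADD R5, 1 → R5=2+1=3
CMP R5, 5  (cmp 3,5)
JLT again: taken
LOAD R0, [R2] → R0=M[204]=4
SUB R0, 15 → R0=4-15=-11
ADD R2, 4 → R2=204+4=208
ADD R5, 1 → R5=3+1=4
CMP R5, 5  (cmp 4,5)
JLT again: taken
LOAD R0, [R2] → R0=M[208]=22
SUB R0, 15 → R0=22-15=7
ADD R2, 4 → R2=208+4=212
ADD R5, 1 → R5=4+1=5
CMP R5, 5  (cmp 5,5)
JLT again: not taken
STORE R0, [204] → M[204]=7
halt.

7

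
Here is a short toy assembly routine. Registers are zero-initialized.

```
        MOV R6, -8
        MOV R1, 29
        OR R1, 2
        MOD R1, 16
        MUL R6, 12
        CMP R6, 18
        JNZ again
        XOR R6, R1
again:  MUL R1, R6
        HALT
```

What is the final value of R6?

R6=-8
R1=29
R1=29|2=31
R1=31%16=15
R6=(-8)*12=-96
CMP R6, 18  (cmp -96,18)
JNZ again: taken
R1=15*(-96)=-1440
halt.

-96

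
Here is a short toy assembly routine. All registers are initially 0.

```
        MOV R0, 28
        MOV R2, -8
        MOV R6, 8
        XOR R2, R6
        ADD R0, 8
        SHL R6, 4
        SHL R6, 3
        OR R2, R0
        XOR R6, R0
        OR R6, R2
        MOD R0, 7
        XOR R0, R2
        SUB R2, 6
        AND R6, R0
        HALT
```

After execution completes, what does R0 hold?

-11

MOV R0, 28 → R0=28
MOV R2, -8 → R2=-8
MOV R6, 8 → R6=8
XOR R2, R6 → R2=(-8)^8=-16
ADD R0, 8 → R0=28+8=36
SHL R6, 4 → R6=8<<4=128
SHL R6, 3 → R6=128<<3=1024
OR R2, R0 → R2=(-16)|36=-12
XOR R6, R0 → R6=1024^36=1060
OR R6, R2 → R6=1060|(-12)=-12
MOD R0, 7 → R0=36%7=1
XOR R0, R2 → R0=1^(-12)=-11
SUB R2, 6 → R2=(-12)-6=-18
AND R6, R0 → R6=(-12)&(-11)=-12
halt.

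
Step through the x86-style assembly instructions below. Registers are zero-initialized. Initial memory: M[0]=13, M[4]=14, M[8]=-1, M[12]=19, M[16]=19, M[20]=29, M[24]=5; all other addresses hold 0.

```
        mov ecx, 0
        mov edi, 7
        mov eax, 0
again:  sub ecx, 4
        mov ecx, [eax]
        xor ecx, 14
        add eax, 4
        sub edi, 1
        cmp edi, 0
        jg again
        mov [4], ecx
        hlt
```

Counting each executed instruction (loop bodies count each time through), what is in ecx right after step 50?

11

after mov ecx, 0: ecx=0
after mov edi, 7: edi=7
after mov eax, 0: eax=0
after sub ecx, 4: ecx=0-4=-4
after mov ecx, [eax]: ecx=M[0]=13
after xor ecx, 14: ecx=13^14=3
after add eax, 4: eax=0+4=4
after sub edi, 1: edi=7-1=6
cmp edi, 0  (cmp 6,0)
jg again: taken
after sub ecx, 4: ecx=3-4=-1
after mov ecx, [eax]: ecx=M[4]=14
after xor ecx, 14: ecx=14^14=0
after add eax, 4: eax=4+4=8
after sub edi, 1: edi=6-1=5
cmp edi, 0  (cmp 5,0)
jg again: taken
after sub ecx, 4: ecx=0-4=-4
after mov ecx, [eax]: ecx=M[8]=-1
after xor ecx, 14: ecx=(-1)^14=-15
after add eax, 4: eax=8+4=12
after sub edi, 1: edi=5-1=4
cmp edi, 0  (cmp 4,0)
jg again: taken
after sub ecx, 4: ecx=(-15)-4=-19
after mov ecx, [eax]: ecx=M[12]=19
after xor ecx, 14: ecx=19^14=29
after add eax, 4: eax=12+4=16
after sub edi, 1: edi=4-1=3
cmp edi, 0  (cmp 3,0)
jg again: taken
after sub ecx, 4: ecx=29-4=25
after mov ecx, [eax]: ecx=M[16]=19
after xor ecx, 14: ecx=19^14=29
after add eax, 4: eax=16+4=20
after sub edi, 1: edi=3-1=2
cmp edi, 0  (cmp 2,0)
jg again: taken
after sub ecx, 4: ecx=29-4=25
after mov ecx, [eax]: ecx=M[20]=29
after xor ecx, 14: ecx=29^14=19
after add eax, 4: eax=20+4=24
after sub edi, 1: edi=2-1=1
cmp edi, 0  (cmp 1,0)
jg again: taken
after sub ecx, 4: ecx=19-4=15
after mov ecx, [eax]: ecx=M[24]=5
after xor ecx, 14: ecx=5^14=11
after add eax, 4: eax=24+4=28
after sub edi, 1: edi=1-1=0
After step 50: ecx = 11.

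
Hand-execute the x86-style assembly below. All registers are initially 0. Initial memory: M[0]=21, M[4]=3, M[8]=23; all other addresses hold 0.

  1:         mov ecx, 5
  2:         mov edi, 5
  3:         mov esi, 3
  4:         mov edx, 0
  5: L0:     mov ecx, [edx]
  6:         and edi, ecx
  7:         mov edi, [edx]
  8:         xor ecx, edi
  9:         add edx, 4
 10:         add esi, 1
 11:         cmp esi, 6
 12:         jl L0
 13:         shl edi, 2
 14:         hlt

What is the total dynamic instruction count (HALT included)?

ecx=5
edi=5
esi=3
edx=0
ecx=M[0]=21
edi=5&21=5
edi=M[0]=21
ecx=21^21=0
edx=0+4=4
esi=3+1=4
cmp esi, 6  (cmp 4,6)
jl L0: taken
ecx=M[4]=3
edi=21&3=1
edi=M[4]=3
ecx=3^3=0
edx=4+4=8
esi=4+1=5
cmp esi, 6  (cmp 5,6)
jl L0: taken
ecx=M[8]=23
edi=3&23=3
edi=M[8]=23
ecx=23^23=0
edx=8+4=12
esi=5+1=6
cmp esi, 6  (cmp 6,6)
jl L0: not taken
edi=23<<2=92
halt.
Total executed instructions: 30.

30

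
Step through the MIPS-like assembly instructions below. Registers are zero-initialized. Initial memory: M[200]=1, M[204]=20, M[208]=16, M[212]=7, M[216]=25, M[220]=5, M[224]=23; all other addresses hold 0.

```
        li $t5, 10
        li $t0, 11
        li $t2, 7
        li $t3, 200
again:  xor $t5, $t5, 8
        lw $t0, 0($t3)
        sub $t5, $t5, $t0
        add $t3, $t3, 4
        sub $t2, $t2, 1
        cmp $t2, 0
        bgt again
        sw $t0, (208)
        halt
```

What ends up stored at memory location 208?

li $t5, 10 → $t5=10
li $t0, 11 → $t0=11
li $t2, 7 → $t2=7
li $t3, 200 → $t3=200
xor $t5, $t5, 8 → $t5=10^8=2
lw $t0, 0($t3) → $t0=M[200]=1
sub $t5, $t5, $t0 → $t5=2-1=1
add $t3, $t3, 4 → $t3=200+4=204
sub $t2, $t2, 1 → $t2=7-1=6
cmp $t2, 0  (cmp 6,0)
bgt again: taken
xor $t5, $t5, 8 → $t5=1^8=9
lw $t0, 0($t3) → $t0=M[204]=20
sub $t5, $t5, $t0 → $t5=9-20=-11
add $t3, $t3, 4 → $t3=204+4=208
sub $t2, $t2, 1 → $t2=6-1=5
cmp $t2, 0  (cmp 5,0)
bgt again: taken
xor $t5, $t5, 8 → $t5=(-11)^8=-3
lw $t0, 0($t3) → $t0=M[208]=16
sub $t5, $t5, $t0 → $t5=(-3)-16=-19
add $t3, $t3, 4 → $t3=208+4=212
sub $t2, $t2, 1 → $t2=5-1=4
cmp $t2, 0  (cmp 4,0)
bgt again: taken
xor $t5, $t5, 8 → $t5=(-19)^8=-27
lw $t0, 0($t3) → $t0=M[212]=7
sub $t5, $t5, $t0 → $t5=(-27)-7=-34
add $t3, $t3, 4 → $t3=212+4=216
sub $t2, $t2, 1 → $t2=4-1=3
cmp $t2, 0  (cmp 3,0)
bgt again: taken
xor $t5, $t5, 8 → $t5=(-34)^8=-42
lw $t0, 0($t3) → $t0=M[216]=25
sub $t5, $t5, $t0 → $t5=(-42)-25=-67
add $t3, $t3, 4 → $t3=216+4=220
sub $t2, $t2, 1 → $t2=3-1=2
cmp $t2, 0  (cmp 2,0)
bgt again: taken
xor $t5, $t5, 8 → $t5=(-67)^8=-75
lw $t0, 0($t3) → $t0=M[220]=5
sub $t5, $t5, $t0 → $t5=(-75)-5=-80
add $t3, $t3, 4 → $t3=220+4=224
sub $t2, $t2, 1 → $t2=2-1=1
cmp $t2, 0  (cmp 1,0)
bgt again: taken
xor $t5, $t5, 8 → $t5=(-80)^8=-72
lw $t0, 0($t3) → $t0=M[224]=23
sub $t5, $t5, $t0 → $t5=(-72)-23=-95
add $t3, $t3, 4 → $t3=224+4=228
sub $t2, $t2, 1 → $t2=1-1=0
cmp $t2, 0  (cmp 0,0)
bgt again: not taken
sw $t0, (208) → M[208]=23
halt.

23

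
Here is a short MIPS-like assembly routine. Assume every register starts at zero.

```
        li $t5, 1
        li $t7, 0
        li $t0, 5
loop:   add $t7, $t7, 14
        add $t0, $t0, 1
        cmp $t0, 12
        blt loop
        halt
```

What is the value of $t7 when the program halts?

after li $t5, 1: $t5=1
after li $t7, 0: $t7=0
after li $t0, 5: $t0=5
after add $t7, $t7, 14: $t7=0+14=14
after add $t0, $t0, 1: $t0=5+1=6
cmp $t0, 12  (cmp 6,12)
blt loop: taken
after add $t7, $t7, 14: $t7=14+14=28
after add $t0, $t0, 1: $t0=6+1=7
cmp $t0, 12  (cmp 7,12)
blt loop: taken
after add $t7, $t7, 14: $t7=28+14=42
after add $t0, $t0, 1: $t0=7+1=8
cmp $t0, 12  (cmp 8,12)
blt loop: taken
after add $t7, $t7, 14: $t7=42+14=56
after add $t0, $t0, 1: $t0=8+1=9
cmp $t0, 12  (cmp 9,12)
blt loop: taken
after add $t7, $t7, 14: $t7=56+14=70
after add $t0, $t0, 1: $t0=9+1=10
cmp $t0, 12  (cmp 10,12)
blt loop: taken
after add $t7, $t7, 14: $t7=70+14=84
after add $t0, $t0, 1: $t0=10+1=11
cmp $t0, 12  (cmp 11,12)
blt loop: taken
after add $t7, $t7, 14: $t7=84+14=98
after add $t0, $t0, 1: $t0=11+1=12
cmp $t0, 12  (cmp 12,12)
blt loop: not taken
halt.

98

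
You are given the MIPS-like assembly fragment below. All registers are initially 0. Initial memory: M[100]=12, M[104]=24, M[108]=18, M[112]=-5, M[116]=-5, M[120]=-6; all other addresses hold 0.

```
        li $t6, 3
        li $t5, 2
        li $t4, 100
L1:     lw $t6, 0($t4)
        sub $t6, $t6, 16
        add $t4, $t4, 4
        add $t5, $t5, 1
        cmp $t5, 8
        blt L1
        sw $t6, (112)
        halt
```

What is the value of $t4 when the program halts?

$t6=3
$t5=2
$t4=100
$t6=M[100]=12
$t6=12-16=-4
$t4=100+4=104
$t5=2+1=3
cmp $t5, 8  (cmp 3,8)
blt L1: taken
$t6=M[104]=24
$t6=24-16=8
$t4=104+4=108
$t5=3+1=4
cmp $t5, 8  (cmp 4,8)
blt L1: taken
$t6=M[108]=18
$t6=18-16=2
$t4=108+4=112
$t5=4+1=5
cmp $t5, 8  (cmp 5,8)
blt L1: taken
$t6=M[112]=-5
$t6=(-5)-16=-21
$t4=112+4=116
$t5=5+1=6
cmp $t5, 8  (cmp 6,8)
blt L1: taken
$t6=M[116]=-5
$t6=(-5)-16=-21
$t4=116+4=120
$t5=6+1=7
cmp $t5, 8  (cmp 7,8)
blt L1: taken
$t6=M[120]=-6
$t6=(-6)-16=-22
$t4=120+4=124
$t5=7+1=8
cmp $t5, 8  (cmp 8,8)
blt L1: not taken
sw $t6, (112) → M[112]=-22
halt.

124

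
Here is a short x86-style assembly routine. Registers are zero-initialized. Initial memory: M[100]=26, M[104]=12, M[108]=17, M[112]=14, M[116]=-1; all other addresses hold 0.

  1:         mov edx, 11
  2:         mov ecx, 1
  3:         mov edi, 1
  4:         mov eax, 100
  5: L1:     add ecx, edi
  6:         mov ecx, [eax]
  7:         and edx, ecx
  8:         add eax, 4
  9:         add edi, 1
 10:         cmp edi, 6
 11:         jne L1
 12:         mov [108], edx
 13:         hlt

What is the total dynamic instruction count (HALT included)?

41

edx=11
ecx=1
edi=1
eax=100
ecx=1+1=2
ecx=M[100]=26
edx=11&26=10
eax=100+4=104
edi=1+1=2
cmp edi, 6  (cmp 2,6)
jne L1: taken
ecx=26+2=28
ecx=M[104]=12
edx=10&12=8
eax=104+4=108
edi=2+1=3
cmp edi, 6  (cmp 3,6)
jne L1: taken
ecx=12+3=15
ecx=M[108]=17
edx=8&17=0
eax=108+4=112
edi=3+1=4
cmp edi, 6  (cmp 4,6)
jne L1: taken
ecx=17+4=21
ecx=M[112]=14
edx=0&14=0
eax=112+4=116
edi=4+1=5
cmp edi, 6  (cmp 5,6)
jne L1: taken
ecx=14+5=19
ecx=M[116]=-1
edx=0&(-1)=0
eax=116+4=120
edi=5+1=6
cmp edi, 6  (cmp 6,6)
jne L1: not taken
mov [108], edx → M[108]=0
halt.
Total executed instructions: 41.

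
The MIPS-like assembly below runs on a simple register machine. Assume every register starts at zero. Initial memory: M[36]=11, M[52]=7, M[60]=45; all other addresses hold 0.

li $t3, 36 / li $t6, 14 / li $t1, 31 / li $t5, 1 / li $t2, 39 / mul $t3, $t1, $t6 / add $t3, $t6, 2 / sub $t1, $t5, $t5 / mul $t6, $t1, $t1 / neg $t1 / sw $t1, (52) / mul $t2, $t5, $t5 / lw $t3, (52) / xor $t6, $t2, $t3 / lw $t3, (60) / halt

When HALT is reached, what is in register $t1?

after li $t3, 36: $t3=36
after li $t6, 14: $t6=14
after li $t1, 31: $t1=31
after li $t5, 1: $t5=1
after li $t2, 39: $t2=39
after mul $t3, $t1, $t6: $t3=31*14=434
after add $t3, $t6, 2: $t3=14+2=16
after sub $t1, $t5, $t5: $t1=1-1=0
after mul $t6, $t1, $t1: $t6=0*0=0
after neg $t1: $t1=-(0)=0
sw $t1, (52) → M[52]=0
after mul $t2, $t5, $t5: $t2=1*1=1
after lw $t3, (52): $t3=M[52]=0
after xor $t6, $t2, $t3: $t6=1^0=1
after lw $t3, (60): $t3=M[60]=45
halt.

0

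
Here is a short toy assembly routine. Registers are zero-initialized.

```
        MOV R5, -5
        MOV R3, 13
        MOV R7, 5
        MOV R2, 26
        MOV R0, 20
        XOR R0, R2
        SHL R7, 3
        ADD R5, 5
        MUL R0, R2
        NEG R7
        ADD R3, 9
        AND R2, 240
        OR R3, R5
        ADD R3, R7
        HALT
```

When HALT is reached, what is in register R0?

364

R5=-5
R3=13
R7=5
R2=26
R0=20
R0=20^26=14
R7=5<<3=40
R5=(-5)+5=0
R0=14*26=364
R7=-(40)=-40
R3=13+9=22
R2=26&240=16
R3=22|0=22
R3=22+(-40)=-18
halt.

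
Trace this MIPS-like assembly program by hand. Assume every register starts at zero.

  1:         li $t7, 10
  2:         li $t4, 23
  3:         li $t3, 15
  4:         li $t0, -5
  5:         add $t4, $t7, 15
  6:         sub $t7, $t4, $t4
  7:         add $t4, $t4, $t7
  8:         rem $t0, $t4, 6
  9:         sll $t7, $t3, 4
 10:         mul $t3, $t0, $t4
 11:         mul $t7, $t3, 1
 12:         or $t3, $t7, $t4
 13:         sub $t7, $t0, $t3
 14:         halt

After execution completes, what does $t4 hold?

25

li $t7, 10 → $t7=10
li $t4, 23 → $t4=23
li $t3, 15 → $t3=15
li $t0, -5 → $t0=-5
add $t4, $t7, 15 → $t4=10+15=25
sub $t7, $t4, $t4 → $t7=25-25=0
add $t4, $t4, $t7 → $t4=25+0=25
rem $t0, $t4, 6 → $t0=25%6=1
sll $t7, $t3, 4 → $t7=15<<4=240
mul $t3, $t0, $t4 → $t3=1*25=25
mul $t7, $t3, 1 → $t7=25*1=25
or $t3, $t7, $t4 → $t3=25|25=25
sub $t7, $t0, $t3 → $t7=1-25=-24
halt.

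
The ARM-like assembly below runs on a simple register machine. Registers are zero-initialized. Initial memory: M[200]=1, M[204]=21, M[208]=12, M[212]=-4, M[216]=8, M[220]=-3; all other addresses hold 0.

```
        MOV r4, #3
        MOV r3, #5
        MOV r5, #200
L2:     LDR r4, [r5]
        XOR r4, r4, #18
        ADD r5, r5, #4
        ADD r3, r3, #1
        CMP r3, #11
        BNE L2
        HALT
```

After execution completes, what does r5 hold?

224

after MOV r4, #3: r4=3
after MOV r3, #5: r3=5
after MOV r5, #200: r5=200
after LDR r4, [r5]: r4=M[200]=1
after XOR r4, r4, #18: r4=1^18=19
after ADD r5, r5, #4: r5=200+4=204
after ADD r3, r3, #1: r3=5+1=6
CMP r3, #11  (cmp 6,11)
BNE L2: taken
after LDR r4, [r5]: r4=M[204]=21
after XOR r4, r4, #18: r4=21^18=7
after ADD r5, r5, #4: r5=204+4=208
after ADD r3, r3, #1: r3=6+1=7
CMP r3, #11  (cmp 7,11)
BNE L2: taken
after LDR r4, [r5]: r4=M[208]=12
after XOR r4, r4, #18: r4=12^18=30
after ADD r5, r5, #4: r5=208+4=212
after ADD r3, r3, #1: r3=7+1=8
CMP r3, #11  (cmp 8,11)
BNE L2: taken
after LDR r4, [r5]: r4=M[212]=-4
after XOR r4, r4, #18: r4=(-4)^18=-18
after ADD r5, r5, #4: r5=212+4=216
after ADD r3, r3, #1: r3=8+1=9
CMP r3, #11  (cmp 9,11)
BNE L2: taken
after LDR r4, [r5]: r4=M[216]=8
after XOR r4, r4, #18: r4=8^18=26
after ADD r5, r5, #4: r5=216+4=220
after ADD r3, r3, #1: r3=9+1=10
CMP r3, #11  (cmp 10,11)
BNE L2: taken
after LDR r4, [r5]: r4=M[220]=-3
after XOR r4, r4, #18: r4=(-3)^18=-17
after ADD r5, r5, #4: r5=220+4=224
after ADD r3, r3, #1: r3=10+1=11
CMP r3, #11  (cmp 11,11)
BNE L2: not taken
halt.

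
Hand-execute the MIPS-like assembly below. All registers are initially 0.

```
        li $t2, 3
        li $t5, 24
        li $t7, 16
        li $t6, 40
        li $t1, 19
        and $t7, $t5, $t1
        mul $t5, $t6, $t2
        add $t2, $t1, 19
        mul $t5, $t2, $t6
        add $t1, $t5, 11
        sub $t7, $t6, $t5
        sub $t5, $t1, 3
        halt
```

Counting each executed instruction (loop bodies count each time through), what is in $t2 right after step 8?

after li $t2, 3: $t2=3
after li $t5, 24: $t5=24
after li $t7, 16: $t7=16
after li $t6, 40: $t6=40
after li $t1, 19: $t1=19
after and $t7, $t5, $t1: $t7=24&19=16
after mul $t5, $t6, $t2: $t5=40*3=120
after add $t2, $t1, 19: $t2=19+19=38
After step 8: $t2 = 38.

38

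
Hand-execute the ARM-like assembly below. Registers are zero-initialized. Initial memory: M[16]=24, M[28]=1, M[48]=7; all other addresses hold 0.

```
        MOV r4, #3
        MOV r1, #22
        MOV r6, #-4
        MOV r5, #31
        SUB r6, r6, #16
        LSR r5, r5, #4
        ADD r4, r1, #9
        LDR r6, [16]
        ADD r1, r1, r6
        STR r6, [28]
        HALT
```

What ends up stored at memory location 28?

r4=3
r1=22
r6=-4
r5=31
r6=(-4)-16=-20
r5=31>>4=1
r4=22+9=31
r6=M[16]=24
r1=22+24=46
STR r6, [28] → M[28]=24
halt.

24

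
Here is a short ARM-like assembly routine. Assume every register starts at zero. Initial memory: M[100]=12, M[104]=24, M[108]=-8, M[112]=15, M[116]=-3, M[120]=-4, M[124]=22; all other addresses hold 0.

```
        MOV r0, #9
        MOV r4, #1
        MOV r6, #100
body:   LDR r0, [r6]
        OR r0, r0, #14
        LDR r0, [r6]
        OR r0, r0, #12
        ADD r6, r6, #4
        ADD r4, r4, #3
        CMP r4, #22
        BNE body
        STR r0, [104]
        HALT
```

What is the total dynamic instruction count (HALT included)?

r0=9
r4=1
r6=100
r0=M[100]=12
r0=12|14=14
r0=M[100]=12
r0=12|12=12
r6=100+4=104
r4=1+3=4
CMP r4, #22  (cmp 4,22)
BNE body: taken
r0=M[104]=24
r0=24|14=30
r0=M[104]=24
r0=24|12=28
r6=104+4=108
r4=4+3=7
CMP r4, #22  (cmp 7,22)
BNE body: taken
r0=M[108]=-8
r0=(-8)|14=-2
r0=M[108]=-8
r0=(-8)|12=-4
r6=108+4=112
r4=7+3=10
CMP r4, #22  (cmp 10,22)
BNE body: taken
r0=M[112]=15
r0=15|14=15
r0=M[112]=15
r0=15|12=15
r6=112+4=116
r4=10+3=13
CMP r4, #22  (cmp 13,22)
BNE body: taken
r0=M[116]=-3
r0=(-3)|14=-1
r0=M[116]=-3
r0=(-3)|12=-3
r6=116+4=120
r4=13+3=16
CMP r4, #22  (cmp 16,22)
BNE body: taken
r0=M[120]=-4
r0=(-4)|14=-2
r0=M[120]=-4
r0=(-4)|12=-4
r6=120+4=124
r4=16+3=19
CMP r4, #22  (cmp 19,22)
BNE body: taken
r0=M[124]=22
r0=22|14=30
r0=M[124]=22
r0=22|12=30
r6=124+4=128
r4=19+3=22
CMP r4, #22  (cmp 22,22)
BNE body: not taken
STR r0, [104] → M[104]=30
halt.
Total executed instructions: 61.

61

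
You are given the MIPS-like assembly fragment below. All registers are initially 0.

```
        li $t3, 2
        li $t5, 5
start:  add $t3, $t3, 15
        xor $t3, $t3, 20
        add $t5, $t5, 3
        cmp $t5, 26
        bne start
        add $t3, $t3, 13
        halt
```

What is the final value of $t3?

172

after li $t3, 2: $t3=2
after li $t5, 5: $t5=5
after add $t3, $t3, 15: $t3=2+15=17
after xor $t3, $t3, 20: $t3=17^20=5
after add $t5, $t5, 3: $t5=5+3=8
cmp $t5, 26  (cmp 8,26)
bne start: taken
after add $t3, $t3, 15: $t3=5+15=20
after xor $t3, $t3, 20: $t3=20^20=0
after add $t5, $t5, 3: $t5=8+3=11
cmp $t5, 26  (cmp 11,26)
bne start: taken
after add $t3, $t3, 15: $t3=0+15=15
after xor $t3, $t3, 20: $t3=15^20=27
after add $t5, $t5, 3: $t5=11+3=14
cmp $t5, 26  (cmp 14,26)
bne start: taken
after add $t3, $t3, 15: $t3=27+15=42
after xor $t3, $t3, 20: $t3=42^20=62
after add $t5, $t5, 3: $t5=14+3=17
cmp $t5, 26  (cmp 17,26)
bne start: taken
after add $t3, $t3, 15: $t3=62+15=77
after xor $t3, $t3, 20: $t3=77^20=89
after add $t5, $t5, 3: $t5=17+3=20
cmp $t5, 26  (cmp 20,26)
bne start: taken
after add $t3, $t3, 15: $t3=89+15=104
after xor $t3, $t3, 20: $t3=104^20=124
after add $t5, $t5, 3: $t5=20+3=23
cmp $t5, 26  (cmp 23,26)
bne start: taken
after add $t3, $t3, 15: $t3=124+15=139
after xor $t3, $t3, 20: $t3=139^20=159
after add $t5, $t5, 3: $t5=23+3=26
cmp $t5, 26  (cmp 26,26)
bne start: not taken
after add $t3, $t3, 13: $t3=159+13=172
halt.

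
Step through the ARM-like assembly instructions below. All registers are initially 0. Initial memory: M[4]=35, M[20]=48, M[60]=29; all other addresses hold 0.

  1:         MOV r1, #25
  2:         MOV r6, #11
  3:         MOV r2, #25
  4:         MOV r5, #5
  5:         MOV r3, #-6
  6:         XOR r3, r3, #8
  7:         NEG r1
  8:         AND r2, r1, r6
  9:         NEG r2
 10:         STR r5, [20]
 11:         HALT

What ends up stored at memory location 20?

5

after MOV r1, #25: r1=25
after MOV r6, #11: r6=11
after MOV r2, #25: r2=25
after MOV r5, #5: r5=5
after MOV r3, #-6: r3=-6
after XOR r3, r3, #8: r3=(-6)^8=-14
after NEG r1: r1=-(25)=-25
after AND r2, r1, r6: r2=(-25)&11=3
after NEG r2: r2=-(3)=-3
STR r5, [20] → M[20]=5
halt.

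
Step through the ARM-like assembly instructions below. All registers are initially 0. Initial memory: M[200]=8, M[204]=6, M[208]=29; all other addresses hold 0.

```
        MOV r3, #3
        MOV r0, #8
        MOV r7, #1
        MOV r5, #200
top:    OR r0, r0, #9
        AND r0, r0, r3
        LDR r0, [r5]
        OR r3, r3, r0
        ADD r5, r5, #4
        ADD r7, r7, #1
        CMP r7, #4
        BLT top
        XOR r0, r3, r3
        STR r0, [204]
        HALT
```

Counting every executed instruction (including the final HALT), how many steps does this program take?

31

MOV r3, #3 → r3=3
MOV r0, #8 → r0=8
MOV r7, #1 → r7=1
MOV r5, #200 → r5=200
OR r0, r0, #9 → r0=8|9=9
AND r0, r0, r3 → r0=9&3=1
LDR r0, [r5] → r0=M[200]=8
OR r3, r3, r0 → r3=3|8=11
ADD r5, r5, #4 → r5=200+4=204
ADD r7, r7, #1 → r7=1+1=2
CMP r7, #4  (cmp 2,4)
BLT top: taken
OR r0, r0, #9 → r0=8|9=9
AND r0, r0, r3 → r0=9&11=9
LDR r0, [r5] → r0=M[204]=6
OR r3, r3, r0 → r3=11|6=15
ADD r5, r5, #4 → r5=204+4=208
ADD r7, r7, #1 → r7=2+1=3
CMP r7, #4  (cmp 3,4)
BLT top: taken
OR r0, r0, #9 → r0=6|9=15
AND r0, r0, r3 → r0=15&15=15
LDR r0, [r5] → r0=M[208]=29
OR r3, r3, r0 → r3=15|29=31
ADD r5, r5, #4 → r5=208+4=212
ADD r7, r7, #1 → r7=3+1=4
CMP r7, #4  (cmp 4,4)
BLT top: not taken
XOR r0, r3, r3 → r0=31^31=0
STR r0, [204] → M[204]=0
halt.
Total executed instructions: 31.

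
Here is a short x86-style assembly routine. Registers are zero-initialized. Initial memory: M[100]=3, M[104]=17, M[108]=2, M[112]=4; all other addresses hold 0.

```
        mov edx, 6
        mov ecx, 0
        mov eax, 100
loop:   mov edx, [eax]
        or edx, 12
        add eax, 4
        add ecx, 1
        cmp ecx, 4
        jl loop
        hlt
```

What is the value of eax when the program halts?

116

edx=6
ecx=0
eax=100
edx=M[100]=3
edx=3|12=15
eax=100+4=104
ecx=0+1=1
cmp ecx, 4  (cmp 1,4)
jl loop: taken
edx=M[104]=17
edx=17|12=29
eax=104+4=108
ecx=1+1=2
cmp ecx, 4  (cmp 2,4)
jl loop: taken
edx=M[108]=2
edx=2|12=14
eax=108+4=112
ecx=2+1=3
cmp ecx, 4  (cmp 3,4)
jl loop: taken
edx=M[112]=4
edx=4|12=12
eax=112+4=116
ecx=3+1=4
cmp ecx, 4  (cmp 4,4)
jl loop: not taken
halt.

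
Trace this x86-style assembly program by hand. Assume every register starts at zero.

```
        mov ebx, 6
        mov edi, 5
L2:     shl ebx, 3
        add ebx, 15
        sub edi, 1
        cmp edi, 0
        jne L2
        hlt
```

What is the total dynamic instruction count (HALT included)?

28

after mov ebx, 6: ebx=6
after mov edi, 5: edi=5
after shl ebx, 3: ebx=6<<3=48
after add ebx, 15: ebx=48+15=63
after sub edi, 1: edi=5-1=4
cmp edi, 0  (cmp 4,0)
jne L2: taken
after shl ebx, 3: ebx=63<<3=504
after add ebx, 15: ebx=504+15=519
after sub edi, 1: edi=4-1=3
cmp edi, 0  (cmp 3,0)
jne L2: taken
after shl ebx, 3: ebx=519<<3=4152
after add ebx, 15: ebx=4152+15=4167
after sub edi, 1: edi=3-1=2
cmp edi, 0  (cmp 2,0)
jne L2: taken
after shl ebx, 3: ebx=4167<<3=33336
after add ebx, 15: ebx=33336+15=33351
after sub edi, 1: edi=2-1=1
cmp edi, 0  (cmp 1,0)
jne L2: taken
after shl ebx, 3: ebx=33351<<3=266808
after add ebx, 15: ebx=266808+15=266823
after sub edi, 1: edi=1-1=0
cmp edi, 0  (cmp 0,0)
jne L2: not taken
halt.
Total executed instructions: 28.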